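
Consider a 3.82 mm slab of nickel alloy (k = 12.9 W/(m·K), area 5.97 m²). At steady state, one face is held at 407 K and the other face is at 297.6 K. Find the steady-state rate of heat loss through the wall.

Q = 2210 kW

Q = kA·ΔT/L = 12.9 × 5.97 × |407 K − 297.6 K| / 0.00382 = 2.21×10^6 W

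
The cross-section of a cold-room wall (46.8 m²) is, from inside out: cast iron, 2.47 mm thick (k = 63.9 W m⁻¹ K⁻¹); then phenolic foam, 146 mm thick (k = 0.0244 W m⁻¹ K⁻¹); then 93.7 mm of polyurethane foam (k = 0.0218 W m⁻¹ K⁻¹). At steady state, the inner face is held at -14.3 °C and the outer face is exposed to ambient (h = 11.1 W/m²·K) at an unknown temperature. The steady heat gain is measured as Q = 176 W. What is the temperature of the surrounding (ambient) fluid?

T_out = 24.7 °C

Sum the resistances:
  R_cast iron = L/(kA) = 0.00247/(63.9·46.8) = 8.259×10^-7 K/W
  R_phenolic foam = L/(kA) = 0.146/(0.0244·46.8) = 0.1279 K/W
  R_polyurethane foam = L/(kA) = 0.0937/(0.0218·46.8) = 0.09184 K/W
  R_conv,out = 1/(hA) = 1/(11.1·46.8) = 0.001925 K/W
ΣR = 0.2216 K/W
ΔT = Q·ΣR = 176 × 0.2216 = 39.00 K
Heat flows inward, so T_out = T_in + ΔT = -14.3 + 39.00 = 24.7 °C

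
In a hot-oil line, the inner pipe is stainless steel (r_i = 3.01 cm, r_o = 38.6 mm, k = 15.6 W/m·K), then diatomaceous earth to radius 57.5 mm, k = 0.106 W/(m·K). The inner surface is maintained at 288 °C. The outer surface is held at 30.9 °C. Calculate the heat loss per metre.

Treat each layer as a resistance in series:
  R'_stainless steel = ln(0.0386/0.0301)/(2πk) = 0.2487/(2π·15.6) = 0.002538 m·K/W
  R'_diatomaceous earth = ln(0.0575/0.0386)/(2πk) = 0.3985/(2π·0.106) = 0.5984 m·K/W
ΣR = 0.002538 + 0.5984 = 0.6009 m·K/W
Q' = ΔT/ΣR = (288 °C − 30.9 °C)/0.6009 = 428 W/m

Q' = 428 W/m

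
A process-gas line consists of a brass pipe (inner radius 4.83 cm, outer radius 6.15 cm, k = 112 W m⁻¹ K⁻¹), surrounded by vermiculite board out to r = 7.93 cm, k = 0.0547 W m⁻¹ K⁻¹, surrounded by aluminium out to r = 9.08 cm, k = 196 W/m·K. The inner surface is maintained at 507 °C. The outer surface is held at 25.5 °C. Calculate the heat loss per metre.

Q' = 651 W/m

Resistance network (inner→outer):
  R'_brass = ln(0.0615/0.0483)/(2πk) = 0.2416/(2π·112) = 3.433×10^-4 m·K/W
  R'_vermiculite board = ln(0.0793/0.0615)/(2πk) = 0.2542/(2π·0.0547) = 0.7396 m·K/W
  R'_aluminium = ln(0.0908/0.0793)/(2πk) = 0.1354/(2π·196) = 1.100×10^-4 m·K/W
ΣR = 3.433×10^-4 + 0.7396 + 1.100×10^-4 = 0.7401 m·K/W
Q' = ΔT/ΣR = (507 °C − 25.5 °C)/0.7401 = 651 W/m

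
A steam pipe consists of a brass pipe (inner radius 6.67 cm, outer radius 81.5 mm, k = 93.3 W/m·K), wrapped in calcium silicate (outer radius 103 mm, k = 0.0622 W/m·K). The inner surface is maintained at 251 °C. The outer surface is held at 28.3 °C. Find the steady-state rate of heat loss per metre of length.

Q' = 372 W/m

Series thermal resistances, inner to outer:
  R'_brass = ln(0.0815/0.0667)/(2πk) = 0.2004/(2π·93.3) = 3.418×10^-4 m·K/W
  R'_calcium silicate = ln(0.103/0.0815)/(2πk) = 0.2341/(2π·0.0622) = 0.5991 m·K/W
ΣR = 3.418×10^-4 + 0.5991 = 0.5994 m·K/W
Q' = ΔT/ΣR = (251 °C − 28.3 °C)/0.5994 = 372 W/m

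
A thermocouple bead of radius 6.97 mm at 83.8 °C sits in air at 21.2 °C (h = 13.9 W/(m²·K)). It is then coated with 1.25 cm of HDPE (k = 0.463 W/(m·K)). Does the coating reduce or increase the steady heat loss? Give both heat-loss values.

increases: 0.531 → 2.02 W

Critical radius for a sphere: r_cr = 2k/h = 0.0666 m = 6.66 cm.
Outer radius after coating: r₂ = 0.00697 + 0.0125 = 0.01947 m.
Since r₁ < r_cr and r₂ ≤ r_cr, the coating moves toward the maximum at r_cr — heat loss rises.
Bare: R = 1/(4πr₁²h) = 117.8 K/W; Q = 62.6/117.8 = 0.531 W.
Coated: R = R_cond + R_conv = 30.93 K/W; Q = 62.6/30.93 = 2.02 W.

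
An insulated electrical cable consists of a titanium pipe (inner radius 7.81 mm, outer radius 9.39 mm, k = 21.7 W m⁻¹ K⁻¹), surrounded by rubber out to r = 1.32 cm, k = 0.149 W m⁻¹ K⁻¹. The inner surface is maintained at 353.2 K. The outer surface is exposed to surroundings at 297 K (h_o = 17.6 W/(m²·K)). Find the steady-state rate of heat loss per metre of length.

Q' = 53.5 W/m

Series thermal resistances, inner to outer:
  R'_titanium = ln(0.00939/0.00781)/(2πk) = 0.1842/(2π·21.7) = 0.001351 m·K/W
  R'_rubber = ln(0.0132/0.00939)/(2πk) = 0.3406/(2π·0.149) = 0.3638 m·K/W
  R'_conv,out = 1/(2πr h) = 1/(2π·0.0132·17.6) = 0.6851 m·K/W
ΣR = 0.001351 + 0.3638 + 0.6851 = 1.050 m·K/W
Q' = ΔT/ΣR = (353.2 K − 297 K)/1.050 = 53.5 W/m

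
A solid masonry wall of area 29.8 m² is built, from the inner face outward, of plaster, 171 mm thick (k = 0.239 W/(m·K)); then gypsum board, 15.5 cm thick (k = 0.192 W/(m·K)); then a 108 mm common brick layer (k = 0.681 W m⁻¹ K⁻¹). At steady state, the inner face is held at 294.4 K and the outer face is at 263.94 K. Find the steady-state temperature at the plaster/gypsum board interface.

Resistance network (inner→outer):
  R_plaster = L/(kA) = 0.171/(0.239·29.8) = 0.02401 K/W
  R_gypsum board = L/(kA) = 0.155/(0.192·29.8) = 0.02709 K/W
  R_common brick = L/(kA) = 0.108/(0.681·29.8) = 0.005322 K/W
ΣR = 0.02401 + 0.02709 + 0.005322 = 0.05642 K/W
Q = ΔT/ΣR = (294.4 K − 263.94 K)/0.05642 = 539.9 W
From the inner boundary to the plaster/gypsum board interface, ΣR_partial = 0.02401 K/W.
T_interface = T_in − Q·ΣR_partial = 294.4 K − (539.9)(0.02401) = 281.44 K

T = 281.44 K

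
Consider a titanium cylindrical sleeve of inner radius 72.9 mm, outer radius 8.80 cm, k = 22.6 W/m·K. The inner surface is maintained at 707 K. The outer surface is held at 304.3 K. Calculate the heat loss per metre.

Q' = 2πk·ΔT/ln(r₂/r₁) = 2π × 22.6 × 402.7 / ln(0.0880/0.0729) = 3.04×10^5 W/m

Q' = 304 kW/m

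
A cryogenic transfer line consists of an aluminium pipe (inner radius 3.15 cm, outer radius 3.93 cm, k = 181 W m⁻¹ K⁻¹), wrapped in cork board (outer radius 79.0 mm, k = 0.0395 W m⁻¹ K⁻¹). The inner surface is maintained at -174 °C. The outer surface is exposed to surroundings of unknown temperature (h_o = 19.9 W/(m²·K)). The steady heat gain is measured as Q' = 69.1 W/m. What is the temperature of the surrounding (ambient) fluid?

Series resistances:
  R'_aluminium = ln(0.0393/0.0315)/(2πk) = 0.2212/(2π·181) = 1.945×10^-4 m·K/W
  R'_cork board = ln(0.0790/0.0393)/(2πk) = 0.6982/(2π·0.0395) = 2.813 m·K/W
  R'_conv,out = 1/(2πr h) = 1/(2π·0.0790·19.9) = 0.1012 m·K/W
ΣR = 2.915 m·K/W
ΔT = Q'·ΣR = 69.1 × 2.915 = 201.4 K
Heat flows inward, so T_out = T_in + ΔT = -174 + 201.4 = 27.4 °C

T_out = 27.4 °C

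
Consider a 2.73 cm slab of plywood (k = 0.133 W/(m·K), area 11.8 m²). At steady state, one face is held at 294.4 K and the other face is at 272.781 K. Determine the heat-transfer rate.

Q = 1240 W

Q = kA·ΔT/L = 0.133 × 11.8 × |294.4 K − 272.781 K| / 0.0273 = 1240 W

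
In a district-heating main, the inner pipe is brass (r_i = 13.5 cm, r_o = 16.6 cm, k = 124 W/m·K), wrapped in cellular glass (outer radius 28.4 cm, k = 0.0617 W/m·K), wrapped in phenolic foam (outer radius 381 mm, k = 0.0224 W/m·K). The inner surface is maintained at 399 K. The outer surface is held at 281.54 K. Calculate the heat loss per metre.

Q' = 33.8 W/m

Treat each layer as a resistance in series:
  R'_brass = ln(0.166/0.135)/(2πk) = 0.2067/(2π·124) = 2.653×10^-4 m·K/W
  R'_cellular glass = ln(0.284/0.166)/(2πk) = 0.5370/(2π·0.0617) = 1.385 m·K/W
  R'_phenolic foam = ln(0.381/0.284)/(2πk) = 0.2938/(2π·0.0224) = 2.088 m·K/W
ΣR = 2.653×10^-4 + 1.385 + 2.088 = 3.473 m·K/W
Q' = ΔT/ΣR = (399 K − 281.54 K)/3.473 = 33.8 W/m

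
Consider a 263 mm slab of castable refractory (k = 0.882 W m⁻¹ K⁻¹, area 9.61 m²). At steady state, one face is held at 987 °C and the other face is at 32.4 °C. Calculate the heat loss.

Q = kA·ΔT/L = 0.882 × 9.61 × |987 °C − 32.4 °C| / 0.263 = 30800 W

Q = 30800 W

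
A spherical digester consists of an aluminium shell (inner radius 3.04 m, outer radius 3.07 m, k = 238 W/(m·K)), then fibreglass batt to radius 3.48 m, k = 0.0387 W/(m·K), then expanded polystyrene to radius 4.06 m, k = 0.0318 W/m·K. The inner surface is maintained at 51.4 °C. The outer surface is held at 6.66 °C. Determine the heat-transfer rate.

Resistance network (inner→outer):
  R_aluminium = (1/3.04 − 1/3.07)/(4πk) = 0.003214/(4π·238) = 1.075×10^-6 K/W
  R_fibreglass batt = (1/3.07 − 1/3.48)/(4πk) = 0.03838/(4π·0.0387) = 0.07891 K/W
  R_expanded polystyrene = (1/3.48 − 1/4.06)/(4πk) = 0.04105/(4π·0.0318) = 0.1027 K/W
ΣR = 1.075×10^-6 + 0.07891 + 0.1027 = 0.1816 K/W
Q = ΔT/ΣR = (51.4 °C − 6.66 °C)/0.1816 = 246 W

Q = 246 W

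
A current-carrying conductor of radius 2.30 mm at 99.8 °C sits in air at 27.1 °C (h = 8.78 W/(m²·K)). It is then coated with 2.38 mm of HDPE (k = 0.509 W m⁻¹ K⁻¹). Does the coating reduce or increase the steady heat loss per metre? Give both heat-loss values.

increases: 9.22 → 17.8 W/m

Critical radius for a cylinder: r_cr = k/h = 0.0580 m = 5.80 cm.
Outer radius after coating: r₂ = 0.00230 + 0.00238 = 0.00468 m.
Since r₁ < r_cr and r₂ ≤ r_cr, the coating moves toward the maximum at r_cr — heat loss rises.
Bare: R = 1/(2πr₁h) = 7.881 m·K/W; Q = 72.7/7.881 = 9.22 W/m.
Coated: R = R_cond + R_conv = 4.095 m·K/W; Q = 72.7/4.095 = 17.8 W/m.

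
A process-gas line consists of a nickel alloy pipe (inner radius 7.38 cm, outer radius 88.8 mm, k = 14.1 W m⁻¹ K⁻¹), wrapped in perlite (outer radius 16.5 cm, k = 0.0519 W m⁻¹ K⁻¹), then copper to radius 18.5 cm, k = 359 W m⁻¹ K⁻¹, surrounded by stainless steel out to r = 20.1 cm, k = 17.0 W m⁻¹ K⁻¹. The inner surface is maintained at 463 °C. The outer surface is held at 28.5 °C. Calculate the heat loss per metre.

Q' = 228 W/m

Series thermal resistances, inner to outer:
  R'_nickel alloy = ln(0.0888/0.0738)/(2πk) = 0.1850/(2π·14.1) = 0.002089 m·K/W
  R'_perlite = ln(0.165/0.0888)/(2πk) = 0.6196/(2π·0.0519) = 1.900 m·K/W
  R'_copper = ln(0.185/0.165)/(2πk) = 0.1144/(2π·359) = 5.072×10^-5 m·K/W
  R'_stainless steel = ln(0.201/0.185)/(2πk) = 0.08295/(2π·17.0) = 7.766×10^-4 m·K/W
ΣR = 0.002089 + 1.900 + 5.072×10^-5 + 7.766×10^-4 = 1.903 m·K/W
Q' = ΔT/ΣR = (463 °C − 28.5 °C)/1.903 = 228 W/m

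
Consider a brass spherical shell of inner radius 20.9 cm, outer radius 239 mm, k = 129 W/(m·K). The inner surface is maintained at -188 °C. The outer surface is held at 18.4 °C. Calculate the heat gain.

Q = 4πk·ΔT/(1/r₁ − 1/r₂) = 4π × 129 × 206.4 / (1/0.209 − 1/0.239) = 5.57×10^5 W

Q = 557 kW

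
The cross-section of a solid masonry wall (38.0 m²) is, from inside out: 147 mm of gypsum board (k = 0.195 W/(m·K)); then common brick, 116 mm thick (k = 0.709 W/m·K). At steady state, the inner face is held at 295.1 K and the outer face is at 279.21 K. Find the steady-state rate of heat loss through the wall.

Q = 658 W

Treat each layer as a resistance in series:
  R_gypsum board = L/(kA) = 0.147/(0.195·38.0) = 0.01984 K/W
  R_common brick = L/(kA) = 0.116/(0.709·38.0) = 0.004306 K/W
ΣR = 0.01984 + 0.004306 = 0.02415 K/W
Q = ΔT/ΣR = (295.1 K − 279.21 K)/0.02415 = 658 W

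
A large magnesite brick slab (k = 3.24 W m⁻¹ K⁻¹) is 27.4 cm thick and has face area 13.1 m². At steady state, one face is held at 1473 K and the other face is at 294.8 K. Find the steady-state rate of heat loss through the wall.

Q = kA·ΔT/L = 3.24 × 13.1 × |1473 K − 294.8 K| / 0.274 = 1.83×10^5 W

Q = 183 kW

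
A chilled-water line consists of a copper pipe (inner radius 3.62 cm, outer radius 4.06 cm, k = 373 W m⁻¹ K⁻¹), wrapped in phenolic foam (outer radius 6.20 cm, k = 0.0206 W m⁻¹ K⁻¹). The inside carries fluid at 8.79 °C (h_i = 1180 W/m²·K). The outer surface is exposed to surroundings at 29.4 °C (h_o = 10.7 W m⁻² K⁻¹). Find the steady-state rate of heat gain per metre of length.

Resistance network (inner→outer):
  R'_conv,in = 1/(2πr h) = 1/(2π·0.0362·1180) = 0.003726 m·K/W
  R'_copper = ln(0.0406/0.0362)/(2πk) = 0.1147/(2π·373) = 4.895×10^-5 m·K/W
  R'_phenolic foam = ln(0.0620/0.0406)/(2πk) = 0.4234/(2π·0.0206) = 3.271 m·K/W
  R'_conv,out = 1/(2πr h) = 1/(2π·0.0620·10.7) = 0.2399 m·K/W
ΣR = 0.003726 + 4.895×10^-5 + 3.271 + 0.2399 = 3.515 m·K/W
Q' = ΔT/ΣR = (8.79 °C − 29.4 °C)/3.515 = -5.86 W/m
(Negative Q' ⇒ heat flows inward; heat gain = 5.86 W/m.)

Q' = 5.86 W/m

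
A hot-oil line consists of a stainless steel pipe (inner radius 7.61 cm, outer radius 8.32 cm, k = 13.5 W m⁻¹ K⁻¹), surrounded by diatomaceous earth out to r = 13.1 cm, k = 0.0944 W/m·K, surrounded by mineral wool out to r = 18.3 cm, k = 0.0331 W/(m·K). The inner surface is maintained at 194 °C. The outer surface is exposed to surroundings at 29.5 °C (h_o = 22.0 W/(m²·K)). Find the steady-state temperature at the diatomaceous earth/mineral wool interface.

Resistance network (inner→outer):
  R'_stainless steel = ln(0.0832/0.0761)/(2πk) = 0.08920/(2π·13.5) = 0.001052 m·K/W
  R'_diatomaceous earth = ln(0.131/0.0832)/(2πk) = 0.4539/(2π·0.0944) = 0.7653 m·K/W
  R'_mineral wool = ln(0.183/0.131)/(2πk) = 0.3343/(2π·0.0331) = 1.607 m·K/W
  R'_conv,out = 1/(2πr h) = 1/(2π·0.183·22.0) = 0.03953 m·K/W
ΣR = 0.001052 + 0.7653 + 1.607 + 0.03953 = 2.413 m·K/W
Q' = ΔT/ΣR = (194 °C − 29.5 °C)/2.413 = 68.17 W/m
From the inner boundary to the diatomaceous earth/mineral wool interface, ΣR_partial = 0.7664 m·K/W.
T_interface = T_in − Q'·ΣR_partial = 194 °C − (68.17)(0.7664) = 142 °C

T = 142 °C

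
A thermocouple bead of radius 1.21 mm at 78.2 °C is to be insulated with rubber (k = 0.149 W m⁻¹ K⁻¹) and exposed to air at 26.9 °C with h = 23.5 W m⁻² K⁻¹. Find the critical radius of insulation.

r_cr = 1.27 cm

For a sphere, r_cr = 2k_ins/h = 2·0.149/23.5 = 0.0127 m = 1.27 cm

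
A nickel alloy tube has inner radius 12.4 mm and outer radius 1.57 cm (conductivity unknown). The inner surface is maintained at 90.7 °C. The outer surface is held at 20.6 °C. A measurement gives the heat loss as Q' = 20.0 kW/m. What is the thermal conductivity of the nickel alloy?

k = 10.7 W/m·K

ΣR = ΔT/Q' = |90.7 − 20.6|/20000 = 0.003505 m·K/W
ln(r₂/r₁)/(2πk) = 0.003505 ⇒ k = 0.2360/(2π·0.003505) = 10.7 W/m·K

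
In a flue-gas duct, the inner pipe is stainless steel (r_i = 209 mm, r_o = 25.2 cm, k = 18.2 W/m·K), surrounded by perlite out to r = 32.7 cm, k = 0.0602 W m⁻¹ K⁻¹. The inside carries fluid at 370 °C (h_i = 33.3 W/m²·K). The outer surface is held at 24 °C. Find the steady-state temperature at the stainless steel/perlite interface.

Resistance network (inner→outer):
  R'_conv,in = 1/(2πr h) = 1/(2π·0.209·33.3) = 0.02287 m·K/W
  R'_stainless steel = ln(0.252/0.209)/(2πk) = 0.1871/(2π·18.2) = 0.001636 m·K/W
  R'_perlite = ln(0.327/0.252)/(2πk) = 0.2605/(2π·0.0602) = 0.6888 m·K/W
ΣR = 0.02287 + 0.001636 + 0.6888 = 0.7133 m·K/W
Q' = ΔT/ΣR = (370 °C − 24 °C)/0.7133 = 485.1 W/m
From the inner boundary to the stainless steel/perlite interface, ΣR_partial = 0.02451 m·K/W.
T_interface = T_in − Q'·ΣR_partial = 370 °C − (485.1)(0.02451) = 358 °C

T = 358 °C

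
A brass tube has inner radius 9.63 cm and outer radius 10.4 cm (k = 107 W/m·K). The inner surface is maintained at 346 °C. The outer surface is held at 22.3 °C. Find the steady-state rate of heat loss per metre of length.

Q' = 2πk·ΔT/ln(r₂/r₁) = 2π × 107 × 323.7 / ln(0.104/0.0963) = 2.83×10^6 W/m

Q' = 2830 kW/m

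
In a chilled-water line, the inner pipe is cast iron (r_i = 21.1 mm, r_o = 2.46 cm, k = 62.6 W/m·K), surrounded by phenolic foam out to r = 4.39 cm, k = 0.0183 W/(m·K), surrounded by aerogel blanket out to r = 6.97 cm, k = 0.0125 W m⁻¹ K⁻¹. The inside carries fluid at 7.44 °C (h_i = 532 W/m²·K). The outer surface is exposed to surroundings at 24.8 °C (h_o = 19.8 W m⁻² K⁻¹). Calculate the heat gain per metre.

Q' = 1.57 W/m

Series thermal resistances, inner to outer:
  R'_conv,in = 1/(2πr h) = 1/(2π·0.0211·532) = 0.01418 m·K/W
  R'_cast iron = ln(0.0246/0.0211)/(2πk) = 0.1535/(2π·62.6) = 3.902×10^-4 m·K/W
  R'_phenolic foam = ln(0.0439/0.0246)/(2πk) = 0.5792/(2π·0.0183) = 5.037 m·K/W
  R'_aerogel blanket = ln(0.0697/0.0439)/(2πk) = 0.4623/(2π·0.0125) = 5.886 m·K/W
  R'_conv,out = 1/(2πr h) = 1/(2π·0.0697·19.8) = 0.1153 m·K/W
ΣR = 0.01418 + 3.902×10^-4 + 5.037 + 5.886 + 0.1153 = 11.05 m·K/W
Q' = ΔT/ΣR = (7.44 °C − 24.8 °C)/11.05 = -1.57 W/m
(Negative Q' ⇒ heat flows inward; heat gain = 1.57 W/m.)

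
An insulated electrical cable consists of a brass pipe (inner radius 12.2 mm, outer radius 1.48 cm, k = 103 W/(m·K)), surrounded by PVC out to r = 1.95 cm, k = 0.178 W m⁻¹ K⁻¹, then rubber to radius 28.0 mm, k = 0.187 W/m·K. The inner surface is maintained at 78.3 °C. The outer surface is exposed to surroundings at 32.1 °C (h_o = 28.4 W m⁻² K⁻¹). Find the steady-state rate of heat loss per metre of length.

Treat each layer as a resistance in series:
  R'_brass = ln(0.0148/0.0122)/(2πk) = 0.1932/(2π·103) = 2.985×10^-4 m·K/W
  R'_PVC = ln(0.0195/0.0148)/(2πk) = 0.2758/(2π·0.178) = 0.2466 m·K/W
  R'_rubber = ln(0.0280/0.0195)/(2πk) = 0.3618/(2π·0.187) = 0.3079 m·K/W
  R'_conv,out = 1/(2πr h) = 1/(2π·0.0280·28.4) = 0.2001 m·K/W
ΣR = 2.985×10^-4 + 0.2466 + 0.3079 + 0.2001 = 0.7549 m·K/W
Q' = ΔT/ΣR = (78.3 °C − 32.1 °C)/0.7549 = 61.2 W/m

Q' = 61.2 W/m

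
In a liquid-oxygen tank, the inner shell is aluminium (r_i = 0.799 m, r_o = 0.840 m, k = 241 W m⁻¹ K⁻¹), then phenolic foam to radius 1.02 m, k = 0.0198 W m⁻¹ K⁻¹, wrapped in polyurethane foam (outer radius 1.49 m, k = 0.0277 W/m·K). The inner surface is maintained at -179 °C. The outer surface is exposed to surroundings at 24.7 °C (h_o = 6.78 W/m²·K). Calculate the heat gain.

Resistance network (inner→outer):
  R_aluminium = (1/0.799 − 1/0.840)/(4πk) = 0.06109/(4π·241) = 2.017×10^-5 K/W
  R_phenolic foam = (1/0.840 − 1/1.02)/(4πk) = 0.2101/(4π·0.0198) = 0.8443 K/W
  R_polyurethane foam = (1/1.02 − 1/1.49)/(4πk) = 0.3093/(4π·0.0277) = 0.8884 K/W
  R_conv,out = 1/(4πr²h) = 1/(4π·1.49²·6.78) = 0.005287 K/W
ΣR = 2.017×10^-5 + 0.8443 + 0.8884 + 0.005287 = 1.738 K/W
Q = ΔT/ΣR = (-179 °C − 24.7 °C)/1.738 = -117 W
(Negative Q ⇒ heat flows inward; heat gain = 117 W.)

Q = 117 W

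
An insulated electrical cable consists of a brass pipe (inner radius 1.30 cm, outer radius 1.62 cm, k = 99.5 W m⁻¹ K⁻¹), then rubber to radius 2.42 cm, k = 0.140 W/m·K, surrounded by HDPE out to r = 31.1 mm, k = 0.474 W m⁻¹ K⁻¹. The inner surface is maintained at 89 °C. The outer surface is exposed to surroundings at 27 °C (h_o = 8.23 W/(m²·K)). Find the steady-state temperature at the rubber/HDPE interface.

Treat each layer as a resistance in series:
  R'_brass = ln(0.0162/0.0130)/(2πk) = 0.2201/(2π·99.5) = 3.520×10^-4 m·K/W
  R'_rubber = ln(0.0242/0.0162)/(2πk) = 0.4013/(2π·0.140) = 0.4563 m·K/W
  R'_HDPE = ln(0.0311/0.0242)/(2πk) = 0.2509/(2π·0.474) = 0.08423 m·K/W
  R'_conv,out = 1/(2πr h) = 1/(2π·0.0311·8.23) = 0.6218 m·K/W
ΣR = 3.520×10^-4 + 0.4563 + 0.08423 + 0.6218 = 1.163 m·K/W
Q' = ΔT/ΣR = (89 °C − 27 °C)/1.163 = 53.31 W/m
From the inner boundary to the rubber/HDPE interface, ΣR_partial = 0.4567 m·K/W.
T_interface = T_in − Q'·ΣR_partial = 89 °C − (53.31)(0.4567) = 64.7 °C

T = 64.7 °C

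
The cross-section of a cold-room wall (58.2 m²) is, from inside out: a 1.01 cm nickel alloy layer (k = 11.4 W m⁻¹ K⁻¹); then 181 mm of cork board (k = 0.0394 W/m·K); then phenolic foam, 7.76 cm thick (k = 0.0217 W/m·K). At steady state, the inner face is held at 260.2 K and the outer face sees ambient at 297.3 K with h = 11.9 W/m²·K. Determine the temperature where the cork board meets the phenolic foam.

Treat each layer as a resistance in series:
  R_nickel alloy = L/(kA) = 0.0101/(11.4·58.2) = 1.522×10^-5 K/W
  R_cork board = L/(kA) = 0.181/(0.0394·58.2) = 0.07893 K/W
  R_phenolic foam = L/(kA) = 0.0776/(0.0217·58.2) = 0.06144 K/W
  R_conv,out = 1/(hA) = 1/(11.9·58.2) = 0.001444 K/W
ΣR = 1.522×10^-5 + 0.07893 + 0.06144 + 0.001444 = 0.1418 K/W
Q = ΔT/ΣR = (260.2 K − 297.3 K)/0.1418 = -261.6 W
From the inner boundary to the cork board/phenolic foam interface, ΣR_partial = 0.07895 K/W.
T_interface = T_in − Q·ΣR_partial = 260.2 K − (-261.6)(0.07895) = 280.85 K

T = 280.85 K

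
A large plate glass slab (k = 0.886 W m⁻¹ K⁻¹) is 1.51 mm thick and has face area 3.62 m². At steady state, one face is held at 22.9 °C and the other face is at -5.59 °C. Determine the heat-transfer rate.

Q = kA·ΔT/L = 0.886 × 3.62 × |22.9 °C − -5.59 °C| / 0.00151 = 60500 W

Q = 60500 W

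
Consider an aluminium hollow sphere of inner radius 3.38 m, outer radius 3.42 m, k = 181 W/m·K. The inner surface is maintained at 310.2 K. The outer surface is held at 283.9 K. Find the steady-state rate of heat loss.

Q = 1.73×10^7 W

Q = 4πk·ΔT/(1/r₁ − 1/r₂) = 4π × 181 × 26.3 / (1/3.38 − 1/3.42) = 1.73×10^7 W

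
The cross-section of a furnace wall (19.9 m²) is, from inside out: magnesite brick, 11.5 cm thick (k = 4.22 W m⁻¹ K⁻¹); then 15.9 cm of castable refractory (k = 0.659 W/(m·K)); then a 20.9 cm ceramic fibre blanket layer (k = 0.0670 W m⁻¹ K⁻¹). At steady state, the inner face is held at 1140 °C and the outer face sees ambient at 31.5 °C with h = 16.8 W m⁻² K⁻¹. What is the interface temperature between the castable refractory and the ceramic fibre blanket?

T = 1054 °C

Series thermal resistances, inner to outer:
  R_magnesite brick = L/(kA) = 0.115/(4.22·19.9) = 0.001369 K/W
  R_castable refractory = L/(kA) = 0.159/(0.659·19.9) = 0.01212 K/W
  R_ceramic fibre blanket = L/(kA) = 0.209/(0.0670·19.9) = 0.1568 K/W
  R_conv,out = 1/(hA) = 1/(16.8·19.9) = 0.002991 K/W
ΣR = 0.001369 + 0.01212 + 0.1568 + 0.002991 = 0.1733 K/W
Q = ΔT/ΣR = (1140 °C − 31.5 °C)/0.1733 = 6396 W
From the inner boundary to the castable refractory/ceramic fibre blanket interface, ΣR_partial = 0.01349 K/W.
T_interface = T_in − Q·ΣR_partial = 1140 °C − (6396)(0.01349) = 1054 °C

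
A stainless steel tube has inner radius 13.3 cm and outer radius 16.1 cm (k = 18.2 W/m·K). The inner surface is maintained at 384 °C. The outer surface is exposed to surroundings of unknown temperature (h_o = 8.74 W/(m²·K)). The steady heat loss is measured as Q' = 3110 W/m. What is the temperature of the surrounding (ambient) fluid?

T_out = 27.0 °C

Sum the resistances:
  R'_stainless steel = ln(0.161/0.133)/(2πk) = 0.1911/(2π·18.2) = 0.001671 m·K/W
  R'_conv,out = 1/(2πr h) = 1/(2π·0.161·8.74) = 0.1131 m·K/W
ΣR = 0.1148 m·K/W
ΔT = Q'·ΣR = 3110 × 0.1148 = 357.0 K
Heat flows outward, so T_out = T_in − ΔT = 384 − 357.0 = 27.0 °C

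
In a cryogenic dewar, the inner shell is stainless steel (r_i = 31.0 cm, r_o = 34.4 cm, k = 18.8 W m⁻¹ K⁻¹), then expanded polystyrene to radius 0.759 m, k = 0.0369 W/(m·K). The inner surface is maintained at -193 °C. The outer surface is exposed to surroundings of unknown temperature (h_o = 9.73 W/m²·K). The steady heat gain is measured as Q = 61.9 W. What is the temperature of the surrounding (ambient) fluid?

T_out = 20.1 °C

Sum the resistances:
  R_stainless steel = (1/0.310 − 1/0.344)/(4πk) = 0.3188/(4π·18.8) = 0.001350 K/W
  R_expanded polystyrene = (1/0.344 − 1/0.759)/(4πk) = 1.589/(4π·0.0369) = 3.428 K/W
  R_conv,out = 1/(4πr²h) = 1/(4π·0.759²·9.73) = 0.01420 K/W
ΣR = 3.443 K/W
ΔT = Q·ΣR = 61.9 × 3.443 = 213.1 K
Heat flows inward, so T_out = T_in + ΔT = -193 + 213.1 = 20.1 °C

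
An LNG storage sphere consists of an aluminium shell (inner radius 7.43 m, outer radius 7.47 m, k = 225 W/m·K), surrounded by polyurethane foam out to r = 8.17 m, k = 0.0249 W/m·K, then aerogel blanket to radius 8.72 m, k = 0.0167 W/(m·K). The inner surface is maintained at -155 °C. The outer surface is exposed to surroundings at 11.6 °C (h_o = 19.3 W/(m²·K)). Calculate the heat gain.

Treat each layer as a resistance in series:
  R_aluminium = (1/7.43 − 1/7.47)/(4πk) = 7.207×10^-4/(4π·225) = 2.549×10^-7 K/W
  R_polyurethane foam = (1/7.47 − 1/8.17)/(4πk) = 0.01147/(4π·0.0249) = 0.03666 K/W
  R_aerogel blanket = (1/8.17 − 1/8.72)/(4πk) = 0.007720/(4π·0.0167) = 0.03679 K/W
  R_conv,out = 1/(4πr²h) = 1/(4π·8.72²·19.3) = 5.423×10^-5 K/W
ΣR = 2.549×10^-7 + 0.03666 + 0.03679 + 5.423×10^-5 = 0.07350 K/W
Q = ΔT/ΣR = (-155 °C − 11.6 °C)/0.07350 = -2270 W
(Negative Q ⇒ heat flows inward; heat gain = 2270 W.)

Q = 2.27 kW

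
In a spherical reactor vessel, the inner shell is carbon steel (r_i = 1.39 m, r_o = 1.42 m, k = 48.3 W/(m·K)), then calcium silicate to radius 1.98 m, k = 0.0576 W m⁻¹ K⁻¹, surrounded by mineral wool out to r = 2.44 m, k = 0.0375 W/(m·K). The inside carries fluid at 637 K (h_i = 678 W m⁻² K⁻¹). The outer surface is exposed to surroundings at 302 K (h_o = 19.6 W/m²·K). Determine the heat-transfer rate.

Q = 701 W

Resistance network (inner→outer):
  R_conv,in = 1/(4πr²h) = 1/(4π·1.39²·678) = 6.075×10^-5 K/W
  R_carbon steel = (1/1.39 − 1/1.42)/(4πk) = 0.01520/(4π·48.3) = 2.504×10^-5 K/W
  R_calcium silicate = (1/1.42 − 1/1.98)/(4πk) = 0.1992/(4π·0.0576) = 0.2752 K/W
  R_mineral wool = (1/1.98 − 1/2.44)/(4πk) = 0.09521/(4π·0.0375) = 0.2021 K/W
  R_conv,out = 1/(4πr²h) = 1/(4π·2.44²·19.6) = 6.820×10^-4 K/W
ΣR = 6.075×10^-5 + 2.504×10^-5 + 0.2752 + 0.2021 + 6.820×10^-4 = 0.4781 K/W
Q = ΔT/ΣR = (637 K − 302 K)/0.4781 = 701 W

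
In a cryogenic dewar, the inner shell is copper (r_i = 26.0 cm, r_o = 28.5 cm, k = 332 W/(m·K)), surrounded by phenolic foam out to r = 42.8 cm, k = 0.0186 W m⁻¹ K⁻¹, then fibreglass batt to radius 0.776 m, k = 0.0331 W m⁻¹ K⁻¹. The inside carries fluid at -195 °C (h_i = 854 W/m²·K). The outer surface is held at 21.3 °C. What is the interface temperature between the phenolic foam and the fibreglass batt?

T = -51.0 °C

Treat each layer as a resistance in series:
  R_conv,in = 1/(4πr²h) = 1/(4π·0.260²·854) = 0.001378 K/W
  R_copper = (1/0.260 − 1/0.285)/(4πk) = 0.3374/(4π·332) = 8.087×10^-5 K/W
  R_phenolic foam = (1/0.285 − 1/0.428)/(4πk) = 1.172/(4π·0.0186) = 5.016 K/W
  R_fibreglass batt = (1/0.428 − 1/0.776)/(4πk) = 1.048/(4π·0.0331) = 2.519 K/W
ΣR = 0.001378 + 8.087×10^-5 + 5.016 + 2.519 = 7.536 K/W
Q = ΔT/ΣR = (-195 °C − 21.3 °C)/7.536 = -28.70 W
From the inner boundary to the phenolic foam/fibreglass batt interface, ΣR_partial = 5.017 K/W.
T_interface = T_in − Q·ΣR_partial = -195 °C − (-28.70)(5.017) = -51.0 °C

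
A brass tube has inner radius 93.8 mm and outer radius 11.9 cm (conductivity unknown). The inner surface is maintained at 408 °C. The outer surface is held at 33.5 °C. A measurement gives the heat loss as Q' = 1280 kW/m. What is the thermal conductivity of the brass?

ΣR = ΔT/Q' = |408 − 33.5|/1.28×10^6 = 2.926×10^-4 m·K/W
ln(r₂/r₁)/(2πk) = 2.926×10^-4 ⇒ k = 0.2380/(2π·2.926×10^-4) = 129 W/m·K

k = 129 W/m·K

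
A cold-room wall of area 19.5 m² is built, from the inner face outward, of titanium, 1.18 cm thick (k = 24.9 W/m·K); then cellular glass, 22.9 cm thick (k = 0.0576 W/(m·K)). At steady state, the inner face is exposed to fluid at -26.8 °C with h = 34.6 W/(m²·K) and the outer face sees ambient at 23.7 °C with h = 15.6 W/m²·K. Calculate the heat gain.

Q = 242 W

Series thermal resistances, inner to outer:
  R_conv,in = 1/(hA) = 1/(34.6·19.5) = 0.001482 K/W
  R_titanium = L/(kA) = 0.0118/(24.9·19.5) = 2.430×10^-5 K/W
  R_cellular glass = L/(kA) = 0.229/(0.0576·19.5) = 0.2039 K/W
  R_conv,out = 1/(hA) = 1/(15.6·19.5) = 0.003287 K/W
ΣR = 0.001482 + 2.430×10^-5 + 0.2039 + 0.003287 = 0.2087 K/W
Q = ΔT/ΣR = (-26.8 °C − 23.7 °C)/0.2087 = -242 W
(Negative Q ⇒ heat flows inward; heat gain = 242 W.)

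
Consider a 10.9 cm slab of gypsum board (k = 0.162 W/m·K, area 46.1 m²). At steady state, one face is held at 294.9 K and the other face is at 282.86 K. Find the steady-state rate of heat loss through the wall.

Q = kA·ΔT/L = 0.162 × 46.1 × |294.9 K − 282.86 K| / 0.109 = 825 W

Q = 825 W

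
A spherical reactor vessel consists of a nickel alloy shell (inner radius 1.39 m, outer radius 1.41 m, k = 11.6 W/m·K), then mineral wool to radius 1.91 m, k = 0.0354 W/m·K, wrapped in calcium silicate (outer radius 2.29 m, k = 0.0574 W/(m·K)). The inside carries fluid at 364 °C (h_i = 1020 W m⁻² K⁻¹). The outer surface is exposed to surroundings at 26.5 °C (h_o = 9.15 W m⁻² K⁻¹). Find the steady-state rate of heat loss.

Series thermal resistances, inner to outer:
  R_conv,in = 1/(4πr²h) = 1/(4π·1.39²·1020) = 4.038×10^-5 K/W
  R_nickel alloy = (1/1.39 − 1/1.41)/(4πk) = 0.01020/(4π·11.6) = 7.000×10^-5 K/W
  R_mineral wool = (1/1.41 − 1/1.91)/(4πk) = 0.1857/(4π·0.0354) = 0.4174 K/W
  R_calcium silicate = (1/1.91 − 1/2.29)/(4πk) = 0.08688/(4π·0.0574) = 0.1204 K/W
  R_conv,out = 1/(4πr²h) = 1/(4π·2.29²·9.15) = 0.001658 K/W
ΣR = 4.038×10^-5 + 7.000×10^-5 + 0.4174 + 0.1204 + 0.001658 = 0.5396 K/W
Q = ΔT/ΣR = (364 °C − 26.5 °C)/0.5396 = 625 W

Q = 625 W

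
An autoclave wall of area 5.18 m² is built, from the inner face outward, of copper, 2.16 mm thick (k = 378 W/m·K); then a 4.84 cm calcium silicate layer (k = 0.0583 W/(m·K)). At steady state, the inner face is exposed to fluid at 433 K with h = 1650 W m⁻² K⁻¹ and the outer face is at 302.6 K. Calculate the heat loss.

Q = 813 W

Treat each layer as a resistance in series:
  R_conv,in = 1/(hA) = 1/(1650·5.18) = 1.170×10^-4 K/W
  R_copper = L/(kA) = 0.00216/(378·5.18) = 1.103×10^-6 K/W
  R_calcium silicate = L/(kA) = 0.0484/(0.0583·5.18) = 0.1603 K/W
ΣR = 1.170×10^-4 + 1.103×10^-6 + 0.1603 = 0.1604 K/W
Q = ΔT/ΣR = (433 K − 302.6 K)/0.1604 = 813 W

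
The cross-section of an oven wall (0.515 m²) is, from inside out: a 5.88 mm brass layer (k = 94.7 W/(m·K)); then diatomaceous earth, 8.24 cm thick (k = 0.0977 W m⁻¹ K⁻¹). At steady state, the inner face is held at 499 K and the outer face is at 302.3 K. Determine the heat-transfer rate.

Q = 120 W

Series thermal resistances, inner to outer:
  R_brass = L/(kA) = 0.00588/(94.7·0.515) = 1.206×10^-4 K/W
  R_diatomaceous earth = L/(kA) = 0.0824/(0.0977·0.515) = 1.638 K/W
ΣR = 1.206×10^-4 + 1.638 = 1.638 K/W
Q = ΔT/ΣR = (499 K − 302.3 K)/1.638 = 120 W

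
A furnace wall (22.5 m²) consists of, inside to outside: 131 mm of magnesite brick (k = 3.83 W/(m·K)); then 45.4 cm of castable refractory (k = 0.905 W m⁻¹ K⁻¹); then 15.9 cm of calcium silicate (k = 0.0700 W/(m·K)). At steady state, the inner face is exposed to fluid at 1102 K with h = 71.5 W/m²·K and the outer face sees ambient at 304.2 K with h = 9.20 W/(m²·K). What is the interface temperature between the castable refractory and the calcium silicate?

T = 952 K

Series thermal resistances, inner to outer:
  R_conv,in = 1/(hA) = 1/(71.5·22.5) = 6.216×10^-4 K/W
  R_magnesite brick = L/(kA) = 0.131/(3.83·22.5) = 0.001520 K/W
  R_castable refractory = L/(kA) = 0.454/(0.905·22.5) = 0.02230 K/W
  R_calcium silicate = L/(kA) = 0.159/(0.0700·22.5) = 0.1010 K/W
  R_conv,out = 1/(hA) = 1/(9.20·22.5) = 0.004831 K/W
ΣR = 6.216×10^-4 + 0.001520 + 0.02230 + 0.1010 + 0.004831 = 0.1303 K/W
Q = ΔT/ΣR = (1102 K − 304.2 K)/0.1303 = 6123 W
From the inner boundary to the castable refractory/calcium silicate interface, ΣR_partial = 0.02444 K/W.
T_interface = T_in − Q·ΣR_partial = 1102 K − (6123)(0.02444) = 952 K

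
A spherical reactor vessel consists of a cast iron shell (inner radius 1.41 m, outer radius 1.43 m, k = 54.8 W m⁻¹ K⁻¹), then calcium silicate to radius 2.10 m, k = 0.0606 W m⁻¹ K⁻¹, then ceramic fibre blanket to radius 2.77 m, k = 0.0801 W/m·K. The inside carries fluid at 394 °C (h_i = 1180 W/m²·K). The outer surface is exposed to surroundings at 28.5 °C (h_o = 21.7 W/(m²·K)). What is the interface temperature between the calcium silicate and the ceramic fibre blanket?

Resistance network (inner→outer):
  R_conv,in = 1/(4πr²h) = 1/(4π·1.41²·1180) = 3.392×10^-5 K/W
  R_cast iron = (1/1.41 − 1/1.43)/(4πk) = 0.009919/(4π·54.8) = 1.440×10^-5 K/W
  R_calcium silicate = (1/1.43 − 1/2.10)/(4πk) = 0.2231/(4π·0.0606) = 0.2930 K/W
  R_ceramic fibre blanket = (1/2.10 − 1/2.77)/(4πk) = 0.1152/(4π·0.0801) = 0.1144 K/W
  R_conv,out = 1/(4πr²h) = 1/(4π·2.77²·21.7) = 4.779×10^-4 K/W
ΣR = 3.392×10^-5 + 1.440×10^-5 + 0.2930 + 0.1144 + 4.779×10^-4 = 0.4079 K/W
Q = ΔT/ΣR = (394 °C − 28.5 °C)/0.4079 = 896.1 W
From the inner boundary to the calcium silicate/ceramic fibre blanket interface, ΣR_partial = 0.2930 K/W.
T_interface = T_in − Q·ΣR_partial = 394 °C − (896.1)(0.2930) = 131 °C

T = 131 °C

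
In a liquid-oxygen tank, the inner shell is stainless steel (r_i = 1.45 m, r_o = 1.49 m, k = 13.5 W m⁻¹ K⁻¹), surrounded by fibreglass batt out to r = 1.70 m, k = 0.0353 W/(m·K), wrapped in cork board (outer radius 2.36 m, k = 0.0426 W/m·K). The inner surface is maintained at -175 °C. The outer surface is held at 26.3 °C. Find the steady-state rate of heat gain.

Q = 407 W

Treat each layer as a resistance in series:
  R_stainless steel = (1/1.45 − 1/1.49)/(4πk) = 0.01851/(4π·13.5) = 1.091×10^-4 K/W
  R_fibreglass batt = (1/1.49 − 1/1.70)/(4πk) = 0.08291/(4π·0.0353) = 0.1869 K/W
  R_cork board = (1/1.70 − 1/2.36)/(4πk) = 0.1645/(4π·0.0426) = 0.3073 K/W
ΣR = 1.091×10^-4 + 0.1869 + 0.3073 = 0.4943 K/W
Q = ΔT/ΣR = (-175 °C − 26.3 °C)/0.4943 = -407 W
(Negative Q ⇒ heat flows inward; heat gain = 407 W.)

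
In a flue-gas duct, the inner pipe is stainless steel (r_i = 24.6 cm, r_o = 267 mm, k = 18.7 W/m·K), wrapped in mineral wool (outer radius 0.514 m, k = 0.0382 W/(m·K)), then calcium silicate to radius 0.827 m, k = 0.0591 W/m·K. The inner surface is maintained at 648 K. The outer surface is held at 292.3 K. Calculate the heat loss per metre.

Resistance network (inner→outer):
  R'_stainless steel = ln(0.267/0.246)/(2πk) = 0.08192/(2π·18.7) = 6.972×10^-4 m·K/W
  R'_mineral wool = ln(0.514/0.267)/(2πk) = 0.6550/(2π·0.0382) = 2.729 m·K/W
  R'_calcium silicate = ln(0.827/0.514)/(2πk) = 0.4756/(2π·0.0591) = 1.281 m·K/W
ΣR = 6.972×10^-4 + 2.729 + 1.281 = 4.011 m·K/W
Q' = ΔT/ΣR = (648 K − 292.3 K)/4.011 = 88.7 W/m

Q' = 88.7 W/m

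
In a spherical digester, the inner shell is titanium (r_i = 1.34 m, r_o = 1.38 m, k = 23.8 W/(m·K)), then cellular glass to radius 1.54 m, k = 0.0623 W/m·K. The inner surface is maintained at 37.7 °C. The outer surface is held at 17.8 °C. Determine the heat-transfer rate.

Q = 207 W

Treat each layer as a resistance in series:
  R_titanium = (1/1.34 − 1/1.38)/(4πk) = 0.02163/(4π·23.8) = 7.233×10^-5 K/W
  R_cellular glass = (1/1.38 − 1/1.54)/(4πk) = 0.07529/(4π·0.0623) = 0.09617 K/W
ΣR = 7.233×10^-5 + 0.09617 = 0.09624 K/W
Q = ΔT/ΣR = (37.7 °C − 17.8 °C)/0.09624 = 207 W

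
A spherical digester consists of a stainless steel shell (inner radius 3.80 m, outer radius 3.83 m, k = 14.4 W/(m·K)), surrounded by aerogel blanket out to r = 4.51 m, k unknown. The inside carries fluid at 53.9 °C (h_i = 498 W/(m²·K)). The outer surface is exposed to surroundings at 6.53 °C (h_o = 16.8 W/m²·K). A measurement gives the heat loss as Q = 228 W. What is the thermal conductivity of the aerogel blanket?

k = 0.0151 W/m·K

ΣR = ΔT/Q = |53.9 − 6.53|/228 = 0.2078 K/W
Known resistances:
  R_conv,in = 1/(4πr²h) = 1/(4π·3.80²·498) = 1.107×10^-5 K/W
  R_stainless steel = (1/3.80 − 1/3.83)/(4πk) = 0.002061/(4π·14.4) = 1.139×10^-5 K/W
  R_conv,out = 1/(4πr²h) = 1/(4π·4.51²·16.8) = 2.329×10^-4 K/W
R_aerogel blanket = ΣR − ΣR_known = 0.2078 − 2.554×10^-4 = 0.2075 K/W
(1/r₁−1/r₂)/(4πk) = 0.2075 ⇒ k = 0.03937/(4π·0.2075) = 0.0151 W/m·K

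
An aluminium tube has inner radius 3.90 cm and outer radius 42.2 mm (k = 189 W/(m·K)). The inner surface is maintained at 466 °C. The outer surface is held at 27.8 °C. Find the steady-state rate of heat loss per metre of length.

Q' = 2πk·ΔT/ln(r₂/r₁) = 2π × 189 × 438.2 / ln(0.0422/0.0390) = 6.60×10^6 W/m

Q' = 6.60×10^6 W/m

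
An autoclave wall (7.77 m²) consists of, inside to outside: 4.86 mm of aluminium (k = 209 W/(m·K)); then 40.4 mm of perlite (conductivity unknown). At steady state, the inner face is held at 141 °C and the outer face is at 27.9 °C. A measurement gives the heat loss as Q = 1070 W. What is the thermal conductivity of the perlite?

k = 0.0492 W/m·K

ΣR = ΔT/Q = |141 − 27.9|/1070 = 0.1057 K/W
Known resistances:
  R_aluminium = L/(kA) = 0.00486/(209·7.77) = 2.993×10^-6 K/W
R_perlite = ΣR − ΣR_known = 0.1057 − 2.993×10^-6 = 0.1057 K/W
L/(kA) = 0.1057 ⇒ k = 0.0404/(0.1057·7.77) = 0.0492 W/m·K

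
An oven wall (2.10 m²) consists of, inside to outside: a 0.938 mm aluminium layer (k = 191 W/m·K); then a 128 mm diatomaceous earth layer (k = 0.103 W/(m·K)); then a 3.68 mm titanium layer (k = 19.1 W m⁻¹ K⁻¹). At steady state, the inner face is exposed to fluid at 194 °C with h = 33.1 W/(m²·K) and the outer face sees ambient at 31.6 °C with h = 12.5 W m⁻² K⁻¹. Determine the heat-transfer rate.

Series thermal resistances, inner to outer:
  R_conv,in = 1/(hA) = 1/(33.1·2.10) = 0.01439 K/W
  R_aluminium = L/(kA) = 9.38×10^-4/(191·2.10) = 2.339×10^-6 K/W
  R_diatomaceous earth = L/(kA) = 0.128/(0.103·2.10) = 0.5918 K/W
  R_titanium = L/(kA) = 0.00368/(19.1·2.10) = 9.175×10^-5 K/W
  R_conv,out = 1/(hA) = 1/(12.5·2.10) = 0.03810 K/W
ΣR = 0.01439 + 2.339×10^-6 + 0.5918 + 9.175×10^-5 + 0.03810 = 0.6444 K/W
Q = ΔT/ΣR = (194 °C − 31.6 °C)/0.6444 = 252 W

Q = 252 W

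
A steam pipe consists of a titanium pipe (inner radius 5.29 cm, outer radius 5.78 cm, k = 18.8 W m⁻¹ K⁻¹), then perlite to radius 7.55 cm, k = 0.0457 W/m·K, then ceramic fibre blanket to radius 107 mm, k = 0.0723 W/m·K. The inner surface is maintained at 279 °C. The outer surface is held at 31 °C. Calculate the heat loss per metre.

Series thermal resistances, inner to outer:
  R'_titanium = ln(0.0578/0.0529)/(2πk) = 0.08859/(2π·18.8) = 7.499×10^-4 m·K/W
  R'_perlite = ln(0.0755/0.0578)/(2πk) = 0.2671/(2π·0.0457) = 0.9304 m·K/W
  R'_ceramic fibre blanket = ln(0.107/0.0755)/(2πk) = 0.3487/(2π·0.0723) = 0.7676 m·K/W
ΣR = 7.499×10^-4 + 0.9304 + 0.7676 = 1.699 m·K/W
Q' = ΔT/ΣR = (279 °C − 31 °C)/1.699 = 146 W/m

Q' = 146 W/m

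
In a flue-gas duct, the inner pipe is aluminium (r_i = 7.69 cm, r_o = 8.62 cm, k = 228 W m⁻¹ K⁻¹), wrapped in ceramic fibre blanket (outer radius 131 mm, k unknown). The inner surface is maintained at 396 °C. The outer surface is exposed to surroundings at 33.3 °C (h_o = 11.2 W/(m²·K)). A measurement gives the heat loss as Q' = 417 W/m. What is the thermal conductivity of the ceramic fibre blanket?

ΣR = ΔT/Q' = |396 − 33.3|/417 = 0.8698 m·K/W
Known resistances:
  R'_aluminium = ln(0.0862/0.0769)/(2πk) = 0.1142/(2π·228) = 7.969×10^-5 m·K/W
  R'_conv,out = 1/(2πr h) = 1/(2π·0.131·11.2) = 0.1085 m·K/W
R_ceramic fibre blanket = ΣR − ΣR_known = 0.8698 − 0.1086 = 0.7612 m·K/W
ln(r₂/r₁)/(2πk) = 0.7612 ⇒ k = 0.4185/(2π·0.7612) = 0.0875 W/m·K

k = 0.0875 W/m·K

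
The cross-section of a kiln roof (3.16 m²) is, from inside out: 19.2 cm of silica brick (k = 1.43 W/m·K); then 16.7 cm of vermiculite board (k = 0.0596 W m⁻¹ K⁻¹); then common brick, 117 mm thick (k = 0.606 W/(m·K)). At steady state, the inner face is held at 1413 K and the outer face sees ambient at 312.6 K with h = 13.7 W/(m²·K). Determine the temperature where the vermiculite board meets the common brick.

T = 404 K

Series thermal resistances, inner to outer:
  R_silica brick = L/(kA) = 0.192/(1.43·3.16) = 0.04249 K/W
  R_vermiculite board = L/(kA) = 0.167/(0.0596·3.16) = 0.8867 K/W
  R_common brick = L/(kA) = 0.117/(0.606·3.16) = 0.06110 K/W
  R_conv,out = 1/(hA) = 1/(13.7·3.16) = 0.02310 K/W
ΣR = 0.04249 + 0.8867 + 0.06110 + 0.02310 = 1.013 K/W
Q = ΔT/ΣR = (1413 K − 312.6 K)/1.013 = 1086 W
From the inner boundary to the vermiculite board/common brick interface, ΣR_partial = 0.9292 K/W.
T_interface = T_in − Q·ΣR_partial = 1413 K − (1086)(0.9292) = 404 K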